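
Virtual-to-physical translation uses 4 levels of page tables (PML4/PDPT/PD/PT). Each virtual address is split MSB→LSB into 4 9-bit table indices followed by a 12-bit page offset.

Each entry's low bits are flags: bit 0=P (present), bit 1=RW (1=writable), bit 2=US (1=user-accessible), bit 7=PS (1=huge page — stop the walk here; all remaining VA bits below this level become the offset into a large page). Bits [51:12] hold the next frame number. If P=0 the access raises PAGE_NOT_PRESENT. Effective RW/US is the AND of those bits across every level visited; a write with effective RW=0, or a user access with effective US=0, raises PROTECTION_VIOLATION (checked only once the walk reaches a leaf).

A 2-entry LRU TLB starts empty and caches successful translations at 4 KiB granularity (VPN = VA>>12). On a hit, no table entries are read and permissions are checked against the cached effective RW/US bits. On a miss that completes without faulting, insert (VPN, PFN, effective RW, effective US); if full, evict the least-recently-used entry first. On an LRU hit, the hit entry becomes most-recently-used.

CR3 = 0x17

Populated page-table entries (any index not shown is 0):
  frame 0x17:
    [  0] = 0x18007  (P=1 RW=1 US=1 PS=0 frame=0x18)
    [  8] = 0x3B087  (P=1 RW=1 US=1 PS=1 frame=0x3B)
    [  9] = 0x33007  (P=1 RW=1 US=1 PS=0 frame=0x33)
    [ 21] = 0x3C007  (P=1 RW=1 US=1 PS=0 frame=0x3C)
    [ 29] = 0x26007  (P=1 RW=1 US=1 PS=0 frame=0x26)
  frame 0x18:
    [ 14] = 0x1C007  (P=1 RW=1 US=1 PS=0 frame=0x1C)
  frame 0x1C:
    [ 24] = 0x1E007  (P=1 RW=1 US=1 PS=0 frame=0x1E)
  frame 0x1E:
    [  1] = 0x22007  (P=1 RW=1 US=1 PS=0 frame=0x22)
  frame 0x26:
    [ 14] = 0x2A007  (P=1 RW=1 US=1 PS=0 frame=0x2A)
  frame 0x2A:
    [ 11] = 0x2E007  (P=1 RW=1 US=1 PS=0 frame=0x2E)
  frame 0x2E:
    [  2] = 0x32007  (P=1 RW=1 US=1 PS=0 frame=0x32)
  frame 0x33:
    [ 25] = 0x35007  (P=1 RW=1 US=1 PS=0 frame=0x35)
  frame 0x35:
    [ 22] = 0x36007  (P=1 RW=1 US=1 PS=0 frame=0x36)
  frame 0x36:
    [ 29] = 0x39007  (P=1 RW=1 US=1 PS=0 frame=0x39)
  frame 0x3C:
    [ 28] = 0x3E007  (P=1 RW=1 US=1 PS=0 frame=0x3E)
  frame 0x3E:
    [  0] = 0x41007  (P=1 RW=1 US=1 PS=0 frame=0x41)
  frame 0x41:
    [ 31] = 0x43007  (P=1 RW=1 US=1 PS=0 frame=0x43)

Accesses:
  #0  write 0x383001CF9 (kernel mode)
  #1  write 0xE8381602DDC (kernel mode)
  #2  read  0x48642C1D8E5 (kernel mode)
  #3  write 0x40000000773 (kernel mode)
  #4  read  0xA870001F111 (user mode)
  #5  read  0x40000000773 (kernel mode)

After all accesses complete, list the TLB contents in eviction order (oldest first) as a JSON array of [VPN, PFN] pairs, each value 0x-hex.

Per-access translation:
#0 VA=0x383001CF9 (w,kernel):
  L0: frame=0x17 idx=0 entry=0x18007 [P=1 RW=1 US=1 PS=0]
  L1: frame=0x18 idx=14 entry=0x1C007 [P=1 RW=1 US=1 PS=0]
  L2: frame=0x1C idx=24 entry=0x1E007 [P=1 RW=1 US=1 PS=0]
  L3: frame=0x1E idx=1 entry=0x22007 [P=1 RW=1 US=1 PS=0]
  ⇒ phys 0x22CF9  [4 reads]
#1 VA=0xE8381602DDC (w,kernel):
  L0: frame=0x17 idx=29 entry=0x26007 [P=1 RW=1 US=1 PS=0]
  L1: frame=0x26 idx=14 entry=0x2A007 [P=1 RW=1 US=1 PS=0]
  L2: frame=0x2A idx=11 entry=0x2E007 [P=1 RW=1 US=1 PS=0]
  L3: frame=0x2E idx=2 entry=0x32007 [P=1 RW=1 US=1 PS=0]
  ⇒ phys 0x32DDC  [4 reads]
#2 VA=0x48642C1D8E5 (r,kernel):
  L0: frame=0x17 idx=9 entry=0x33007 [P=1 RW=1 US=1 PS=0]
  L1: frame=0x33 idx=25 entry=0x35007 [P=1 RW=1 US=1 PS=0]
  L2: frame=0x35 idx=22 entry=0x36007 [P=1 RW=1 US=1 PS=0]
  L3: frame=0x36 idx=29 entry=0x39007 [P=1 RW=1 US=1 PS=0]
  ⇒ phys 0x398E5  [4 reads]
#3 VA=0x40000000773 (w,kernel):
  L0: frame=0x17 idx=8 entry=0x3B087 [P=1 RW=1 US=1 PS=1]
  ⇒ phys 0x3B773 (huge @L0)  [1 reads]
#4 VA=0xA870001F111 (r,user):
  L0: frame=0x17 idx=21 entry=0x3C007 [P=1 RW=1 US=1 PS=0]
  L1: frame=0x3C idx=28 entry=0x3E007 [P=1 RW=1 US=1 PS=0]
  L2: frame=0x3E idx=0 entry=0x41007 [P=1 RW=1 US=1 PS=0]
  L3: frame=0x41 idx=31 entry=0x43007 [P=1 RW=1 US=1 PS=0]
  ⇒ phys 0x43111  [4 reads]
#5 VA=0x40000000773 (r,kernel):
  TLB hit vpn=0x40000000 → PA=0x3B773

TLB: [["0xA870001F", "0x43"], ["0x40000000", "0x3B"]]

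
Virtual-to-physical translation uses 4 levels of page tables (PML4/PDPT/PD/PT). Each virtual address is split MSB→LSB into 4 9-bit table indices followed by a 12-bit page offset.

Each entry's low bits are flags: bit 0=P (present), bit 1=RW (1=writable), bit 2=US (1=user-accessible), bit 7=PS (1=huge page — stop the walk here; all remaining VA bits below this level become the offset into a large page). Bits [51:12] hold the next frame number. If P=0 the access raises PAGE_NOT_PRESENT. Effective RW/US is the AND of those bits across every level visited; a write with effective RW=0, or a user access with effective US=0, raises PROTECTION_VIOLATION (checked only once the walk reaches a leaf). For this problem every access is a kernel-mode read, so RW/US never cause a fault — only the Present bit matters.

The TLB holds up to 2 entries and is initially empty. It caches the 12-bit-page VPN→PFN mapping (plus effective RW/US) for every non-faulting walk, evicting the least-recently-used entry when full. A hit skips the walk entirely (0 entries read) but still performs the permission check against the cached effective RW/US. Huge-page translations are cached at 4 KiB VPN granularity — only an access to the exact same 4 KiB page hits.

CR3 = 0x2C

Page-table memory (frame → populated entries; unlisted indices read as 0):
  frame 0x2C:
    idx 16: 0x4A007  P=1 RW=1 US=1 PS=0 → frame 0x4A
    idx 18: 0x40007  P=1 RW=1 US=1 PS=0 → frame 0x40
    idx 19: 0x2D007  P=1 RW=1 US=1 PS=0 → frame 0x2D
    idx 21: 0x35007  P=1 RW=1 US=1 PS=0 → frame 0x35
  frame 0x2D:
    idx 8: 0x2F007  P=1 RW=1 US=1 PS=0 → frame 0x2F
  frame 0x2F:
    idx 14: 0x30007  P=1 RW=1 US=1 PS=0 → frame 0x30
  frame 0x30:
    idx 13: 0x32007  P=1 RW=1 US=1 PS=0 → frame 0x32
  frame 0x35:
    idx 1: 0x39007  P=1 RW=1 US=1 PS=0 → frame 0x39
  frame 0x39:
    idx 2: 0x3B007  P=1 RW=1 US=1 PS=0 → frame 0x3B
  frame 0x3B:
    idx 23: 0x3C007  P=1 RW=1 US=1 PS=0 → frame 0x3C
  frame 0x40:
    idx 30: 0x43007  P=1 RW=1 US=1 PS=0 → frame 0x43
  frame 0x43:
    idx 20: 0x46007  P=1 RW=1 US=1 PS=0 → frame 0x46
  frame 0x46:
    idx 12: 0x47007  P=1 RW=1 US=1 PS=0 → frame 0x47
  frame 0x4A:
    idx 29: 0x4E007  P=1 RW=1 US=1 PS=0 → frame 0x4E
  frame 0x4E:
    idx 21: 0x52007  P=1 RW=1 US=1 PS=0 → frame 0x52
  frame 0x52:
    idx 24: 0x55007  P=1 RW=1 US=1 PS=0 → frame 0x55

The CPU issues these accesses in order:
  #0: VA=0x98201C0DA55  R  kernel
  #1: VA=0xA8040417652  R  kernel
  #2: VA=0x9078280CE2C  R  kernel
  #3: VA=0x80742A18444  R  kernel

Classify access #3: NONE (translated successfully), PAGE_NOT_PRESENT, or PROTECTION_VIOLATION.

Per-access translation:
#0 VA=0x98201C0DA55 (r,kernel):
  lvl0: tbl 0x2C, slot 19 ⇒ 0x2D007 (P1/RW1/US1/PS0)
  lvl1: tbl 0x2D, slot 8 ⇒ 0x2F007 (P1/RW1/US1/PS0)
  lvl2: tbl 0x2F, slot 14 ⇒ 0x30007 (P1/RW1/US1/PS0)
  lvl3: tbl 0x30, slot 13 ⇒ 0x32007 (P1/RW1/US1/PS0)
  ✓ 0x32A55  — 4 lookups
#1 VA=0xA8040417652 (r,kernel):
  lvl0: tbl 0x2C, slot 21 ⇒ 0x35007 (P1/RW1/US1/PS0)
  lvl1: tbl 0x35, slot 1 ⇒ 0x39007 (P1/RW1/US1/PS0)
  lvl2: tbl 0x39, slot 2 ⇒ 0x3B007 (P1/RW1/US1/PS0)
  lvl3: tbl 0x3B, slot 23 ⇒ 0x3C007 (P1/RW1/US1/PS0)
  ✓ 0x3C652  — 4 lookups
#2 VA=0x9078280CE2C (r,kernel):
  lvl0: tbl 0x2C, slot 18 ⇒ 0x40007 (P1/RW1/US1/PS0)
  lvl1: tbl 0x40, slot 30 ⇒ 0x43007 (P1/RW1/US1/PS0)
  lvl2: tbl 0x43, slot 20 ⇒ 0x46007 (P1/RW1/US1/PS0)
  lvl3: tbl 0x46, slot 12 ⇒ 0x47007 (P1/RW1/US1/PS0)
  ✓ 0x47E2C  — 4 lookups
#3 VA=0x80742A18444 (r,kernel):
  lvl0: tbl 0x2C, slot 16 ⇒ 0x4A007 (P1/RW1/US1/PS0)
  lvl1: tbl 0x4A, slot 29 ⇒ 0x4E007 (P1/RW1/US1/PS0)
  lvl2: tbl 0x4E, slot 21 ⇒ 0x52007 (P1/RW1/US1/PS0)
  lvl3: tbl 0x52, slot 24 ⇒ 0x55007 (P1/RW1/US1/PS0)
  ✓ 0x55444  — 4 lookups

Access #3 fault: NONE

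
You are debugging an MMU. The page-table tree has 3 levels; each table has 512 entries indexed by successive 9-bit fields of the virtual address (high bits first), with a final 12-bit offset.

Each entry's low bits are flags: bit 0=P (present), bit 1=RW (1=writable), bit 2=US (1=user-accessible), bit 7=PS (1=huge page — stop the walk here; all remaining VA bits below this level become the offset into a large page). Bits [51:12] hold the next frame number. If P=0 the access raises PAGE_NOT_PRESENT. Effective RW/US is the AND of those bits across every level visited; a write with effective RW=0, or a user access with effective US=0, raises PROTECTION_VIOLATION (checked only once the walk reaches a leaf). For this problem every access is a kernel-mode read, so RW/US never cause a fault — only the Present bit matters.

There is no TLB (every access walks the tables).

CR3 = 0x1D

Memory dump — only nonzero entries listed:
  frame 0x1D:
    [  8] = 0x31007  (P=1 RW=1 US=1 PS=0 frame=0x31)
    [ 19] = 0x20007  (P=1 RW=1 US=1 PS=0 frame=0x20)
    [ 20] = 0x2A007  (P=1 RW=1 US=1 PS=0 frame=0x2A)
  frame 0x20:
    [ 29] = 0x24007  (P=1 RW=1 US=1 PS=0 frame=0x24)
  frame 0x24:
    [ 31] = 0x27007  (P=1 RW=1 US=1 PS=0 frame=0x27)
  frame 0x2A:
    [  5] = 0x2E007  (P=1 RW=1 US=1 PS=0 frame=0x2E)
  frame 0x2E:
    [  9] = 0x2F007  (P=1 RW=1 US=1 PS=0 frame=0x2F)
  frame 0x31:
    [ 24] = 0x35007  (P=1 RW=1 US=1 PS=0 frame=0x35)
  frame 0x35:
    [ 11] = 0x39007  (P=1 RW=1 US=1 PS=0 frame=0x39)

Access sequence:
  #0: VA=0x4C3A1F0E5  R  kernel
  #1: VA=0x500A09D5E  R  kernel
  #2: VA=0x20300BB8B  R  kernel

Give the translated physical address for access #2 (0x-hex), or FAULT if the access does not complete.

Per-access translation:
#0 VA=0x4C3A1F0E5 (r,kernel):
  lvl0: tbl 0x1D, slot 19 ⇒ 0x20007 (P1/RW1/US1/PS0)
  lvl1: tbl 0x20, slot 29 ⇒ 0x24007 (P1/RW1/US1/PS0)
  lvl2: tbl 0x24, slot 31 ⇒ 0x27007 (P1/RW1/US1/PS0)
  → PA=0x270E5  (3 entries read)
#1 VA=0x500A09D5E (r,kernel):
  lvl0: tbl 0x1D, slot 20 ⇒ 0x2A007 (P1/RW1/US1/PS0)
  lvl1: tbl 0x2A, slot 5 ⇒ 0x2E007 (P1/RW1/US1/PS0)
  lvl2: tbl 0x2E, slot 9 ⇒ 0x2F007 (P1/RW1/US1/PS0)
  → PA=0x2FD5E  (3 entries read)
#2 VA=0x20300BB8B (r,kernel):
  lvl0: tbl 0x1D, slot 8 ⇒ 0x31007 (P1/RW1/US1/PS0)
  lvl1: tbl 0x31, slot 24 ⇒ 0x35007 (P1/RW1/US1/PS0)
  lvl2: tbl 0x35, slot 11 ⇒ 0x39007 (P1/RW1/US1/PS0)
  → PA=0x39B8B  (3 entries read)

Access #2 PA: 0x39B8B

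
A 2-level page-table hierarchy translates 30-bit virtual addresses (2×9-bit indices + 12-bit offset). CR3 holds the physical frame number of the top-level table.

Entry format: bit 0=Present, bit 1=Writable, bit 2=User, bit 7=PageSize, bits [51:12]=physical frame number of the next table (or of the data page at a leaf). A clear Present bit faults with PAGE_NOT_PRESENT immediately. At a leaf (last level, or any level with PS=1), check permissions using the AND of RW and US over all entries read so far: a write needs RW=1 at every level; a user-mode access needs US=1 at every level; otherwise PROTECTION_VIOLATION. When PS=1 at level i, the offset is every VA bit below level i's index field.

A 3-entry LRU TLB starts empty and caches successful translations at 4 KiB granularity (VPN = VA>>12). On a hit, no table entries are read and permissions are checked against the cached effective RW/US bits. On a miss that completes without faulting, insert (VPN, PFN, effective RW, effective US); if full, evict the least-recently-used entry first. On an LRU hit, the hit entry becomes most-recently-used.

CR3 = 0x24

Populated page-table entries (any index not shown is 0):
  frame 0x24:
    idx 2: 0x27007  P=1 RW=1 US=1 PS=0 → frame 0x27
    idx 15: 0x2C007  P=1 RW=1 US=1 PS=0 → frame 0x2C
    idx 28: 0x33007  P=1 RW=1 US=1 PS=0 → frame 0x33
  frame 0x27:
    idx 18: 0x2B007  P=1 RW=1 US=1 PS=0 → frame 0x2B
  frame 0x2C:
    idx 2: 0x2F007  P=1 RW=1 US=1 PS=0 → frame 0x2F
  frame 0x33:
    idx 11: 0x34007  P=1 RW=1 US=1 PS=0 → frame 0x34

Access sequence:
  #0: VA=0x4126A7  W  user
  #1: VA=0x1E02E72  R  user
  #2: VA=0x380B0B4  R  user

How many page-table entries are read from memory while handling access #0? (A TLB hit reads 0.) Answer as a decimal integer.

Trace:
#0 VA=0x4126A7 (w,user):
  lvl0: tbl 0x24, slot 2 ⇒ 0x27007 (P1/RW1/US1/PS0)
  lvl1: tbl 0x27, slot 18 ⇒ 0x2B007 (P1/RW1/US1/PS0)
  ✓ 0x2B6A7  — 2 lookups
#1 VA=0x1E02E72 (r,user):
  lvl0: tbl 0x24, slot 15 ⇒ 0x2C007 (P1/RW1/US1/PS0)
  lvl1: tbl 0x2C, slot 2 ⇒ 0x2F007 (P1/RW1/US1/PS0)
  ✓ 0x2FE72  — 2 lookups
#2 VA=0x380B0B4 (r,user):
  lvl0: tbl 0x24, slot 28 ⇒ 0x33007 (P1/RW1/US1/PS0)
  lvl1: tbl 0x33, slot 11 ⇒ 0x34007 (P1/RW1/US1/PS0)
  ✓ 0x340B4  — 2 lookups

Entries read for #0: 2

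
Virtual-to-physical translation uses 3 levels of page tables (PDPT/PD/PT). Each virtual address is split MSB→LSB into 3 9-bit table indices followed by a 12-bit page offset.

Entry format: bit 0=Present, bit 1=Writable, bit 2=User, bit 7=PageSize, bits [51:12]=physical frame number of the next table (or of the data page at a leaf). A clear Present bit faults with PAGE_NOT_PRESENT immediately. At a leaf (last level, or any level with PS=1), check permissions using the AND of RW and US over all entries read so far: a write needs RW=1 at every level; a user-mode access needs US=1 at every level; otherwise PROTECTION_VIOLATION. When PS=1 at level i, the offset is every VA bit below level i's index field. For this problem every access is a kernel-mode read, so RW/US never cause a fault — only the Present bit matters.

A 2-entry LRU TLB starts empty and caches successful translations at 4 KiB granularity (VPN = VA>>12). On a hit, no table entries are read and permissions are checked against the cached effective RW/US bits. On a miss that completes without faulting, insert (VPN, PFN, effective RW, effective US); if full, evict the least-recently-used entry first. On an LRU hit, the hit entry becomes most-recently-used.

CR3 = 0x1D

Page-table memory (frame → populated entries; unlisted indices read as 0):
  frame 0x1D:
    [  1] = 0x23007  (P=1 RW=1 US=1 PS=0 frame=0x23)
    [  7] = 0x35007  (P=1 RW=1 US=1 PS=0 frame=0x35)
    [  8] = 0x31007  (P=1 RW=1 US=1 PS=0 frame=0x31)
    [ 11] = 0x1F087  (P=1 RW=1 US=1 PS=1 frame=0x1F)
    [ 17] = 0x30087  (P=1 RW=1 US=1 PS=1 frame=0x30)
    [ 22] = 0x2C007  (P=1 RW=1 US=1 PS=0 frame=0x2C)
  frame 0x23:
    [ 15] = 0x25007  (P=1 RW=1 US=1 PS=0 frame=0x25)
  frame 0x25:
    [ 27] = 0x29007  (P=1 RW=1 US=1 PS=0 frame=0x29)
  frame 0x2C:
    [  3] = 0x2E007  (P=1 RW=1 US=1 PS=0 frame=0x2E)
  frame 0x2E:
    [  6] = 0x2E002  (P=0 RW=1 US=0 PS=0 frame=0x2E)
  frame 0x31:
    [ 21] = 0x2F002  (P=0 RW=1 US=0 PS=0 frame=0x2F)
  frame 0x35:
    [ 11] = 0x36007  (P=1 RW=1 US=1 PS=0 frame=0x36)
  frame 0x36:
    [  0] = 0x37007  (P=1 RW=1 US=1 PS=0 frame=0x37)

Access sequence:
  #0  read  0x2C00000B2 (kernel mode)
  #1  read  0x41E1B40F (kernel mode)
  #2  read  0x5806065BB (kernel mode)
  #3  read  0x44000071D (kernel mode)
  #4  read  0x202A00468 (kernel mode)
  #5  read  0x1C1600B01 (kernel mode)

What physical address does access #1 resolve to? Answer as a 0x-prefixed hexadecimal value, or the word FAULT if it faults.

Trace:
#0 VA=0x2C00000B2 (r,kernel):
  [0] read 0x1D idx=11: raw=0x1F087 flags P=1 W=1 U=1 S=1
  ⇒ phys 0x1F0B2 (huge @L0)  [1 reads]
#1 VA=0x41E1B40F (r,kernel):
  [0] read 0x1D idx=1: raw=0x23007 flags P=1 W=1 U=1 S=0
  [1] read 0x23 idx=15: raw=0x25007 flags P=1 W=1 U=1 S=0
  [2] read 0x25 idx=27: raw=0x29007 flags P=1 W=1 U=1 S=0
  ⇒ phys 0x2940F  [3 reads]
#2 VA=0x5806065BB (r,kernel):
  [0] read 0x1D idx=22: raw=0x2C007 flags P=1 W=1 U=1 S=0
  [1] read 0x2C idx=3: raw=0x2E007 flags P=1 W=1 U=1 S=0
  [2] read 0x2E idx=6: raw=0x2E002 flags P=0 W=1 U=0 S=0
  → PAGE_NOT_PRESENT  (3 entries read)
#3 VA=0x44000071D (r,kernel):
  [0] read 0x1D idx=17: raw=0x30087 flags P=1 W=1 U=1 S=1
  ⇒ phys 0x3071D (huge @L0)  [1 reads]
#4 VA=0x202A00468 (r,kernel):
  [0] read 0x1D idx=8: raw=0x31007 flags P=1 W=1 U=1 S=0
  [1] read 0x31 idx=21: raw=0x2F002 flags P=0 W=1 U=0 S=0
  → PAGE_NOT_PRESENT  (2 entries read)
#5 VA=0x1C1600B01 (r,kernel):
  [0] read 0x1D idx=7: raw=0x35007 flags P=1 W=1 U=1 S=0
  [1] read 0x35 idx=11: raw=0x36007 flags P=1 W=1 U=1 S=0
  [2] read 0x36 idx=0: raw=0x37007 flags P=1 W=1 U=1 S=0
  ⇒ phys 0x37B01  [3 reads]

Access #1 PA: 0x2940F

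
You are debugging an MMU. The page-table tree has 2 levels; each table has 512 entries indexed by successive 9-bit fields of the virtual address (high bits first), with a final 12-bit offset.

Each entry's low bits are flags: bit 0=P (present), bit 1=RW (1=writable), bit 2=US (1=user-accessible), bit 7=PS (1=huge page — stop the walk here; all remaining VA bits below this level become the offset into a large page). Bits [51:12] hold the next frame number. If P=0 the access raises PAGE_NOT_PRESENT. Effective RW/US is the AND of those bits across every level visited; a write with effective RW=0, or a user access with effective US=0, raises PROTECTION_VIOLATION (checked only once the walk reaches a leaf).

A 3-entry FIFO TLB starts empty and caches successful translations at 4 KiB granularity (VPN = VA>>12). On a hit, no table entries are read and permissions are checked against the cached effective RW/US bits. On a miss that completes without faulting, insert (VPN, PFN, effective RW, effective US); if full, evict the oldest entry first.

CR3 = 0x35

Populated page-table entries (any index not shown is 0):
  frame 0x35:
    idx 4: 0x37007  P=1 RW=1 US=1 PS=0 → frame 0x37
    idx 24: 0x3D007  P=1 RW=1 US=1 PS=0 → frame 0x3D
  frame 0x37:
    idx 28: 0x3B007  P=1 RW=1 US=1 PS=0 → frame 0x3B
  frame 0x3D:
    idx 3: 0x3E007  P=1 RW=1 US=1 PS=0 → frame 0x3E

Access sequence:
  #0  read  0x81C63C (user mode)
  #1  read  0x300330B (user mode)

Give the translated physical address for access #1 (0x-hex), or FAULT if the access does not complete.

Trace:
#0 VA=0x81C63C (r,user):
  [0] read 0x35 idx=4: raw=0x37007 flags P=1 W=1 U=1 S=0
  [1] read 0x37 idx=28: raw=0x3B007 flags P=1 W=1 U=1 S=0
  → PA=0x3B63C  (2 entries read)
#1 VA=0x300330B (r,user):
  [0] read 0x35 idx=24: raw=0x3D007 flags P=1 W=1 U=1 S=0
  [1] read 0x3D idx=3: raw=0x3E007 flags P=1 W=1 U=1 S=0
  → PA=0x3E30B  (2 entries read)

Access #1 PA: 0x3E30B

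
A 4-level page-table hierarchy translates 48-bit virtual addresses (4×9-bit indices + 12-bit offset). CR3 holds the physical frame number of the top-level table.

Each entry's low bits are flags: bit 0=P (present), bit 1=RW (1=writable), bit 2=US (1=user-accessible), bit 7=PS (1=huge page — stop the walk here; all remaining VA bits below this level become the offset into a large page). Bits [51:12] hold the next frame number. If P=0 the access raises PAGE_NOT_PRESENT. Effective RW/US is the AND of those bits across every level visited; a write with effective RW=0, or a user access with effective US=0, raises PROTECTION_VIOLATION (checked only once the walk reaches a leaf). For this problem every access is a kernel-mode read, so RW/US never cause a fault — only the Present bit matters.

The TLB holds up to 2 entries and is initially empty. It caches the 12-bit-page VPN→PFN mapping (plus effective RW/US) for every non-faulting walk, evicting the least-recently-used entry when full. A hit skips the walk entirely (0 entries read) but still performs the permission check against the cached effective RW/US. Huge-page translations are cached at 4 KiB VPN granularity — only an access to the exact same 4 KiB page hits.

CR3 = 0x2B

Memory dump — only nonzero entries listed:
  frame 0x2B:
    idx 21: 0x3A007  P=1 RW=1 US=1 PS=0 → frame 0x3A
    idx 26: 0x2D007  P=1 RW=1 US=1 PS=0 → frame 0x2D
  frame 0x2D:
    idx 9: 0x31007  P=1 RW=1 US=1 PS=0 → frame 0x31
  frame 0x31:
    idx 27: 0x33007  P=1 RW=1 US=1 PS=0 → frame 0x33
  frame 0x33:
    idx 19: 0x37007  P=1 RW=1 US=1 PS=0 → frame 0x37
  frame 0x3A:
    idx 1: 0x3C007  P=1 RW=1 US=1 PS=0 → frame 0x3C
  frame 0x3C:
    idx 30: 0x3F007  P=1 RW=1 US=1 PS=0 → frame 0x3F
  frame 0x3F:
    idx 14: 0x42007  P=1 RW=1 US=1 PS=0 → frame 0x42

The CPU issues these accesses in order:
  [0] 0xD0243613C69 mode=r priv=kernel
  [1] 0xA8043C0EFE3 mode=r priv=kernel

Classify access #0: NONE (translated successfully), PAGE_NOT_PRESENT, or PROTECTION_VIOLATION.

Walk each access:
#0 VA=0xD0243613C69 (r,kernel):
  L0 @0x2B[26] → 0x2D007  P=1,RW=1,US=1,PS=0
  L1 @0x2D[9] → 0x31007  P=1,RW=1,US=1,PS=0
  L2 @0x31[27] → 0x33007  P=1,RW=1,US=1,PS=0
  L3 @0x33[19] → 0x37007  P=1,RW=1,US=1,PS=0
  ⇒ phys 0x37C69  [4 reads]
#1 VA=0xA8043C0EFE3 (r,kernel):
  L0 @0x2B[21] → 0x3A007  P=1,RW=1,US=1,PS=0
  L1 @0x3A[1] → 0x3C007  P=1,RW=1,US=1,PS=0
  L2 @0x3C[30] → 0x3F007  P=1,RW=1,US=1,PS=0
  L3 @0x3F[14] → 0x42007  P=1,RW=1,US=1,PS=0
  ⇒ phys 0x42FE3  [4 reads]

Access #0 fault: NONE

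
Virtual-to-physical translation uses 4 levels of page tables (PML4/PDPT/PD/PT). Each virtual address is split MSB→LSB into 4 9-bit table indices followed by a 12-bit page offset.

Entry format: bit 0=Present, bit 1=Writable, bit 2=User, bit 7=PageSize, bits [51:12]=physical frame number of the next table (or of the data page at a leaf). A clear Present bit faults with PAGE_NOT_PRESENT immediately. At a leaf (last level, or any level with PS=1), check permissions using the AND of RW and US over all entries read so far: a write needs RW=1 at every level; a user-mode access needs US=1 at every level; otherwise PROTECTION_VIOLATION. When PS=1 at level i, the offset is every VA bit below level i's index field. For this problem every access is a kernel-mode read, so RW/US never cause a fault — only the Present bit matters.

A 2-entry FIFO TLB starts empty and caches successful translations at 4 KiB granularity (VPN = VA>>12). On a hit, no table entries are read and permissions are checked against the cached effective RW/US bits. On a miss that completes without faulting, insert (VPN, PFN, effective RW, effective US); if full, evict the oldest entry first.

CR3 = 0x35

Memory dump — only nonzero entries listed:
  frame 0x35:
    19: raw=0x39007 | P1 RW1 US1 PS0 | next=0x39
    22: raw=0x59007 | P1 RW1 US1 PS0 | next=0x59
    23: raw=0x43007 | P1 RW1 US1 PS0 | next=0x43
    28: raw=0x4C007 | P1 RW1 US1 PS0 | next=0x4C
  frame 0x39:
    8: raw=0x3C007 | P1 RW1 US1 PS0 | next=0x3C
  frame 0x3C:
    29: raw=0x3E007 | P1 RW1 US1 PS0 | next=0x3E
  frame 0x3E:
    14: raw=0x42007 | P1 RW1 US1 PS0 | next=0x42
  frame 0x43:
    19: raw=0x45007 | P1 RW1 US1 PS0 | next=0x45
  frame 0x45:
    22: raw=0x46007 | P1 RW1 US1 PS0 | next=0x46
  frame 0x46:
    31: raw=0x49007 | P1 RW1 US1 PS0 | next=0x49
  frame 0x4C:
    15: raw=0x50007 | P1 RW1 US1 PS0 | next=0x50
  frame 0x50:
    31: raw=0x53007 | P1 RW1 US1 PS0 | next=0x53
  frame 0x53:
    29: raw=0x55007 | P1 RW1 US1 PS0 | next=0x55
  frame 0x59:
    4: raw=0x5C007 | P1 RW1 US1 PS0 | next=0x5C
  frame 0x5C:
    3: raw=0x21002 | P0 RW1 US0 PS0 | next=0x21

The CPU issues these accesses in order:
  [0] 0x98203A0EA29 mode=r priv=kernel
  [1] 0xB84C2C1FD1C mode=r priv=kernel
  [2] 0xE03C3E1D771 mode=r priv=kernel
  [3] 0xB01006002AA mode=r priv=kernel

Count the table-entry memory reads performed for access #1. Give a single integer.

Walk each access:
#0 VA=0x98203A0EA29 (r,kernel):
  L0 @0x35[19] → 0x39007  P=1,RW=1,US=1,PS=0
  L1 @0x39[8] → 0x3C007  P=1,RW=1,US=1,PS=0
  L2 @0x3C[29] → 0x3E007  P=1,RW=1,US=1,PS=0
  L3 @0x3E[14] → 0x42007  P=1,RW=1,US=1,PS=0
  ✓ 0x42A29  — 4 lookups
#1 VA=0xB84C2C1FD1C (r,kernel):
  L0 @0x35[23] → 0x43007  P=1,RW=1,US=1,PS=0
  L1 @0x43[19] → 0x45007  P=1,RW=1,US=1,PS=0
  L2 @0x45[22] → 0x46007  P=1,RW=1,US=1,PS=0
  L3 @0x46[31] → 0x49007  P=1,RW=1,US=1,PS=0
  ✓ 0x49D1C  — 4 lookups
#2 VA=0xE03C3E1D771 (r,kernel):
  L0 @0x35[28] → 0x4C007  P=1,RW=1,US=1,PS=0
  L1 @0x4C[15] → 0x50007  P=1,RW=1,US=1,PS=0
  L2 @0x50[31] → 0x53007  P=1,RW=1,US=1,PS=0
  L3 @0x53[29] → 0x55007  P=1,RW=1,US=1,PS=0
  ✓ 0x55771  — 4 lookups
#3 VA=0xB01006002AA (r,kernel):
  L0 @0x35[22] → 0x59007  P=1,RW=1,US=1,PS=0
  L1 @0x59[4] → 0x5C007  P=1,RW=1,US=1,PS=0
  L2 @0x5C[3] → 0x21002  P=0,RW=1,US=0,PS=0
  → PAGE_NOT_PRESENT  (3 entries read)

Entries read for #1: 4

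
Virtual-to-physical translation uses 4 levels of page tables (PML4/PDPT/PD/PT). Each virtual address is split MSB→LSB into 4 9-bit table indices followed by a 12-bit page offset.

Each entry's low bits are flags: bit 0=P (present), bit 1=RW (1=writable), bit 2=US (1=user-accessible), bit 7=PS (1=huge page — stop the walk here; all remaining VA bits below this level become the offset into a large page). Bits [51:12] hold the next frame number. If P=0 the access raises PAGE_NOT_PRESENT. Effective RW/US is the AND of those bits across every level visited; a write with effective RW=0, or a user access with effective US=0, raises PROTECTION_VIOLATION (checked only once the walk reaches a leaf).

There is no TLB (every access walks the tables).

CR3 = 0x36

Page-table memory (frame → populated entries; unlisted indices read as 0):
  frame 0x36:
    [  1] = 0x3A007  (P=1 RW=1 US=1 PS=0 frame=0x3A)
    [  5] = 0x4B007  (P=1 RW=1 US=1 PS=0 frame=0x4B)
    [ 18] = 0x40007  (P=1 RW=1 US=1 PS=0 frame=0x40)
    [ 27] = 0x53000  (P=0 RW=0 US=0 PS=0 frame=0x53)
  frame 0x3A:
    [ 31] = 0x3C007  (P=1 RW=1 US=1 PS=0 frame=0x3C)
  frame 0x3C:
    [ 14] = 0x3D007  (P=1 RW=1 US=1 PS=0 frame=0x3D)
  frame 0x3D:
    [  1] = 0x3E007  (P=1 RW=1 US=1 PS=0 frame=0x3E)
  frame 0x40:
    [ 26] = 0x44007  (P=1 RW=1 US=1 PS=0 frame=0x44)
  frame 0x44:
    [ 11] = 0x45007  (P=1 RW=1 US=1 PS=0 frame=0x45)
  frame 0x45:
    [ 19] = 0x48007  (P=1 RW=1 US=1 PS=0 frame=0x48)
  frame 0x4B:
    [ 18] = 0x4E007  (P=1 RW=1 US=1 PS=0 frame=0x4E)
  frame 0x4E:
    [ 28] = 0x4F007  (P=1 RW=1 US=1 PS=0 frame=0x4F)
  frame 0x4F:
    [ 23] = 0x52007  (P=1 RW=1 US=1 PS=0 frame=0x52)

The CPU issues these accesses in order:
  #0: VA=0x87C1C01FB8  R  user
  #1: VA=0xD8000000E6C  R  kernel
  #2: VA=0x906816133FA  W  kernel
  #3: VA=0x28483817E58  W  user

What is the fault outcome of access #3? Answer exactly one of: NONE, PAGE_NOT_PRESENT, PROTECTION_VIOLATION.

Trace:
#0 VA=0x87C1C01FB8 (r,user):
  L0 @0x36[1] → 0x3A007  P=1,RW=1,US=1,PS=0
  L1 @0x3A[31] → 0x3C007  P=1,RW=1,US=1,PS=0
  L2 @0x3C[14] → 0x3D007  P=1,RW=1,US=1,PS=0
  L3 @0x3D[1] → 0x3E007  P=1,RW=1,US=1,PS=0
  ⇒ phys 0x3EFB8  [4 reads]
#1 VA=0xD8000000E6C (r,kernel):
  L0 @0x36[27] → 0x53000  P=0,RW=0,US=0,PS=0
  → PAGE_NOT_PRESENT  (1 entries read)
#2 VA=0x906816133FA (w,kernel):
  L0 @0x36[18] → 0x40007  P=1,RW=1,US=1,PS=0
  L1 @0x40[26] → 0x44007  P=1,RW=1,US=1,PS=0
  L2 @0x44[11] → 0x45007  P=1,RW=1,US=1,PS=0
  L3 @0x45[19] → 0x48007  P=1,RW=1,US=1,PS=0
  ⇒ phys 0x483FA  [4 reads]
#3 VA=0x28483817E58 (w,user):
  L0 @0x36[5] → 0x4B007  P=1,RW=1,US=1,PS=0
  L1 @0x4B[18] → 0x4E007  P=1,RW=1,US=1,PS=0
  L2 @0x4E[28] → 0x4F007  P=1,RW=1,US=1,PS=0
  L3 @0x4F[23] → 0x52007  P=1,RW=1,US=1,PS=0
  ⇒ phys 0x52E58  [4 reads]

Access #3 fault: NONE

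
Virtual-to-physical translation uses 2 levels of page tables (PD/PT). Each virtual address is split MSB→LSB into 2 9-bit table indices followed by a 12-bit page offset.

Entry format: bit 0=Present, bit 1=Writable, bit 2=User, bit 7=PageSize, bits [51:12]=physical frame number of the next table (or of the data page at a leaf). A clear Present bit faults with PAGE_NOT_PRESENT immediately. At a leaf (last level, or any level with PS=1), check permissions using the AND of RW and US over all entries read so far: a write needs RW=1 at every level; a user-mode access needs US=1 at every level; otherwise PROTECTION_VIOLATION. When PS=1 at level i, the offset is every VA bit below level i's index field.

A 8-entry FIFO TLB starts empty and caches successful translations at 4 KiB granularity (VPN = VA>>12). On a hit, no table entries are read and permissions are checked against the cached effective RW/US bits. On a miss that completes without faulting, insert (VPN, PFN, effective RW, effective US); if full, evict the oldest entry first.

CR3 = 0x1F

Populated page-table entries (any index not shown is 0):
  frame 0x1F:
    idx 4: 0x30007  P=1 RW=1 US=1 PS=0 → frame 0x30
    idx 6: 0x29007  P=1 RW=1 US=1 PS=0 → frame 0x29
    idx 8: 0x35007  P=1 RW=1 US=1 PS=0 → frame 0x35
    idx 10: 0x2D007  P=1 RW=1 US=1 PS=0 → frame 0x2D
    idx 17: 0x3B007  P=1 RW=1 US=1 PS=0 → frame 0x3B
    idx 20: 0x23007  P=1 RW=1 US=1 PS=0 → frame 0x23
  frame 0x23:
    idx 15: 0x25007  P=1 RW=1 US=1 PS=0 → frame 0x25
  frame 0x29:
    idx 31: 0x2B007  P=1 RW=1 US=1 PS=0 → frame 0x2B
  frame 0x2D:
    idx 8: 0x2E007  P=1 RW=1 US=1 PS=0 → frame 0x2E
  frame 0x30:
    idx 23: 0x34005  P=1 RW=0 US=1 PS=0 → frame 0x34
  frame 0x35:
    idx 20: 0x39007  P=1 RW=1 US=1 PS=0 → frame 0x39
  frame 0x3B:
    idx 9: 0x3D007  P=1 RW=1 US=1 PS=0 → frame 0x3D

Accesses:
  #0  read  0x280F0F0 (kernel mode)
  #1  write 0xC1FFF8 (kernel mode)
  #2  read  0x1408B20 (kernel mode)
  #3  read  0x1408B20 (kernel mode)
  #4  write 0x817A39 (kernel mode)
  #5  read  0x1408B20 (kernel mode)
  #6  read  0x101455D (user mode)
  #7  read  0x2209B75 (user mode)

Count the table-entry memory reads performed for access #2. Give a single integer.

Walk each access:
#0 VA=0x280F0F0 (r,kernel):
  L0 @0x1F[20] → 0x23007  P=1,RW=1,US=1,PS=0
  L1 @0x23[15] → 0x25007  P=1,RW=1,US=1,PS=0
  ✓ 0x250F0  — 2 lookups
#1 VA=0xC1FFF8 (w,kernel):
  L0 @0x1F[6] → 0x29007  P=1,RW=1,US=1,PS=0
  L1 @0x29[31] → 0x2B007  P=1,RW=1,US=1,PS=0
  ✓ 0x2BFF8  — 2 lookups
#2 VA=0x1408B20 (r,kernel):
  L0 @0x1F[10] → 0x2D007  P=1,RW=1,US=1,PS=0
  L1 @0x2D[8] → 0x2E007  P=1,RW=1,US=1,PS=0
  ✓ 0x2EB20  — 2 lookups
#3 VA=0x1408B20 (r,kernel):
  TLB hit vpn=0x1408 → PA=0x2EB20
#4 VA=0x817A39 (w,kernel):
  L0 @0x1F[4] → 0x30007  P=1,RW=1,US=1,PS=0
  L1 @0x30[23] → 0x34005  P=1,RW=0,US=1,PS=0
  → PROTECTION_VIOLATION  (2 entries read)
#5 VA=0x1408B20 (r,kernel):
  TLB hit vpn=0x1408 → PA=0x2EB20
#6 VA=0x101455D (r,user):
  L0 @0x1F[8] → 0x35007  P=1,RW=1,US=1,PS=0
  L1 @0x35[20] → 0x39007  P=1,RW=1,US=1,PS=0
  ✓ 0x3955D  — 2 lookups
#7 VA=0x2209B75 (r,user):
  L0 @0x1F[17] → 0x3B007  P=1,RW=1,US=1,PS=0
  L1 @0x3B[9] → 0x3D007  P=1,RW=1,US=1,PS=0
  ✓ 0x3DB75  — 2 lookups

Entries read for #2: 2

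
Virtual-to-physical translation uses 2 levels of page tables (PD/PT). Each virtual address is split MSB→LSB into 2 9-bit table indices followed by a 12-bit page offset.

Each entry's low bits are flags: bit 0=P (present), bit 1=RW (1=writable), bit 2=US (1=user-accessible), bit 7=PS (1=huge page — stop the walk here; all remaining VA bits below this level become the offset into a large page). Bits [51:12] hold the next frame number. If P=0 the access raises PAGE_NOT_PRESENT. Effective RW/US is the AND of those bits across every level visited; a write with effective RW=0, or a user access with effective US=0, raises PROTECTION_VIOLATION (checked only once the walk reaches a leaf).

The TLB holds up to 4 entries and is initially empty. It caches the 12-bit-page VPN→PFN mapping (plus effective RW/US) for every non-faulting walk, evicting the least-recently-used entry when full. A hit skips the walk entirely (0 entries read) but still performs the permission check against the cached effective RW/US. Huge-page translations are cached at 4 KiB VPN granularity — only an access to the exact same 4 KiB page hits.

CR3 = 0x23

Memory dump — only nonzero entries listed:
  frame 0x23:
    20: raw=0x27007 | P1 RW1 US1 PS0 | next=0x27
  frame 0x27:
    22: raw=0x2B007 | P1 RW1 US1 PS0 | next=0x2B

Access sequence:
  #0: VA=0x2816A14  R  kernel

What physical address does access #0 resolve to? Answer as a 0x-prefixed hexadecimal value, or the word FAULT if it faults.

Trace:
#0 VA=0x2816A14 (r,kernel):
  L0 @0x23[20] → 0x27007  P=1,RW=1,US=1,PS=0
  L1 @0x27[22] → 0x2B007  P=1,RW=1,US=1,PS=0
  ⇒ phys 0x2BA14  [2 reads]

Access #0 PA: 0x2BA14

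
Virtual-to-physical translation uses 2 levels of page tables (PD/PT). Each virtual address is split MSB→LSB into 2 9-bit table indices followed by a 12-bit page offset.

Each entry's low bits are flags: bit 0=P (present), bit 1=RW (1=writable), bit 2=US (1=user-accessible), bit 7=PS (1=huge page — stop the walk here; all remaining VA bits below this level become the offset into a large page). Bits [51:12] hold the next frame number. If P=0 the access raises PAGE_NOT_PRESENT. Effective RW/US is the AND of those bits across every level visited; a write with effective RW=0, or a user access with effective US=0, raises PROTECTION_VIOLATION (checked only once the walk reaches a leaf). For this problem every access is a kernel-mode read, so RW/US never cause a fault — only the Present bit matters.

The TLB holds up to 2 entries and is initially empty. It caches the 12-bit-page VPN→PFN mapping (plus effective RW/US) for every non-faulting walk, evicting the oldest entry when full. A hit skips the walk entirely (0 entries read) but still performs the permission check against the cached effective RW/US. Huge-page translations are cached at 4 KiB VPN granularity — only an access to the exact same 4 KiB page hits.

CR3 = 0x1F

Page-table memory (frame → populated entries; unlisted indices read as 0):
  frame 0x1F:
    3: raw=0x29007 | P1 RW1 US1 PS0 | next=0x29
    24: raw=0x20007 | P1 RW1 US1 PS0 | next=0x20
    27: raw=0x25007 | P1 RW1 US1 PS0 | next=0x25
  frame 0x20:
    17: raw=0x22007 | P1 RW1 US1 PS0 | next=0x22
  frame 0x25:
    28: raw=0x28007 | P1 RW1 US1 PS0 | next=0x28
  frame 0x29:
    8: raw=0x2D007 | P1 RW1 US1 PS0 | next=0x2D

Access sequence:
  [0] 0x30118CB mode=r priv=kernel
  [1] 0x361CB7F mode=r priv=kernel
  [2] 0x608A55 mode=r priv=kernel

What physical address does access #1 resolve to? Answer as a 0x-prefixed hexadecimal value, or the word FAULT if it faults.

Trace:
#0 VA=0x30118CB (r,kernel):
  lvl0: tbl 0x1F, slot 24 ⇒ 0x20007 (P1/RW1/US1/PS0)
  lvl1: tbl 0x20, slot 17 ⇒ 0x22007 (P1/RW1/US1/PS0)
  → PA=0x228CB  (2 entries read)
#1 VA=0x361CB7F (r,kernel):
  lvl0: tbl 0x1F, slot 27 ⇒ 0x25007 (P1/RW1/US1/PS0)
  lvl1: tbl 0x25, slot 28 ⇒ 0x28007 (P1/RW1/US1/PS0)
  → PA=0x28B7F  (2 entries read)
#2 VA=0x608A55 (r,kernel):
  lvl0: tbl 0x1F, slot 3 ⇒ 0x29007 (P1/RW1/US1/PS0)
  lvl1: tbl 0x29, slot 8 ⇒ 0x2D007 (P1/RW1/US1/PS0)
  → PA=0x2DA55  (2 entries read)

Access #1 PA: 0x28B7F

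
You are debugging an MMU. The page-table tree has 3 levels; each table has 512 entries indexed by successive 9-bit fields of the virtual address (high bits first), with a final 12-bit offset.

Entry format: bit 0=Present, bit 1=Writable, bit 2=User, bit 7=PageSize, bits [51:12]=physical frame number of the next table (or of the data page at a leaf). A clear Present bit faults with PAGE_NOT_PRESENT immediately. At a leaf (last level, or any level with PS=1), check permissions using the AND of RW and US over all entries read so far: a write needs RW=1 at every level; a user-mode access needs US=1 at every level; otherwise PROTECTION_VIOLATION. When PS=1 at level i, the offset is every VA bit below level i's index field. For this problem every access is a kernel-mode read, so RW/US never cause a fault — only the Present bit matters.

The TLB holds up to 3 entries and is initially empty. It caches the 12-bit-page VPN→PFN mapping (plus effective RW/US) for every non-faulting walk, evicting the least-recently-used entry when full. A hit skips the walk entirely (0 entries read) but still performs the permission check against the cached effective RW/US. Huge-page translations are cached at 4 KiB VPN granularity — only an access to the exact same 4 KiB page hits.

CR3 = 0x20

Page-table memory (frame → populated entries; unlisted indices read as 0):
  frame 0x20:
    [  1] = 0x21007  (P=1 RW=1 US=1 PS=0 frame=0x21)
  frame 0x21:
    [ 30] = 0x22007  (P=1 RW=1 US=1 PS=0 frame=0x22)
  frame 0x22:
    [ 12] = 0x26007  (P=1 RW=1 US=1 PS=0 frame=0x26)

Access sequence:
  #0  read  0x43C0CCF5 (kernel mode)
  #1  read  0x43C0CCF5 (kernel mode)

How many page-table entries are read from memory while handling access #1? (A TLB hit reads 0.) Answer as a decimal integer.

Per-access translation:
#0 VA=0x43C0CCF5 (r,kernel):
  [0] read 0x20 idx=1: raw=0x21007 flags P=1 W=1 U=1 S=0
  [1] read 0x21 idx=30: raw=0x22007 flags P=1 W=1 U=1 S=0
  [2] read 0x22 idx=12: raw=0x26007 flags P=1 W=1 U=1 S=0
  ✓ 0x26CF5  — 3 lookups
#1 VA=0x43C0CCF5 (r,kernel):
  TLB hit vpn=0x43C0C → PA=0x26CF5

Entries read for #1: 0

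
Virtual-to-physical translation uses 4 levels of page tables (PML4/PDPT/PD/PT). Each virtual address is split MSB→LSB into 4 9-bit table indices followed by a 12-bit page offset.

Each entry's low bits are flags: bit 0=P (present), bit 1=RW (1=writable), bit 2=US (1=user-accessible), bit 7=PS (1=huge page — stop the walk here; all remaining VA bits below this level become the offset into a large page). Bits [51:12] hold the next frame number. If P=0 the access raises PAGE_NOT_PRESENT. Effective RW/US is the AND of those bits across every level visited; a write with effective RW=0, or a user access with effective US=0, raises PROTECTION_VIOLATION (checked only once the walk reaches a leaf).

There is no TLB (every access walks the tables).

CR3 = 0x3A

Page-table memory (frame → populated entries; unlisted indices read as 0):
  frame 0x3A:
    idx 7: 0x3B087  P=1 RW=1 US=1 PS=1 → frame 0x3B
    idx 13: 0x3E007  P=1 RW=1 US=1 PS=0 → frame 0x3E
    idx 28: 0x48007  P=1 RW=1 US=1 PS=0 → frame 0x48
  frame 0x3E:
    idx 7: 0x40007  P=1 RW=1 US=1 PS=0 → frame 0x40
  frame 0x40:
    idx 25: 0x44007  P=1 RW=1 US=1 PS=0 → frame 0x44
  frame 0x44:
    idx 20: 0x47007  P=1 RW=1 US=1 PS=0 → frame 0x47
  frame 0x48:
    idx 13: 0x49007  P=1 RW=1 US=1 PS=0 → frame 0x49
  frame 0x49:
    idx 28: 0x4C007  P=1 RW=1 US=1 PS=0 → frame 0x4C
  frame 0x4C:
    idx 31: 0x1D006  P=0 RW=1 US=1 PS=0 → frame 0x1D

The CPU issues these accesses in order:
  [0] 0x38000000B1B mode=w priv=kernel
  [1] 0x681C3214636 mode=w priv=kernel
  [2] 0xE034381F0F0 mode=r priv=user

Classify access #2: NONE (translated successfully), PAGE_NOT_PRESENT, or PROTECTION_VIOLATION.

Walk each access:
#0 VA=0x38000000B1B (w,kernel):
  lvl0: tbl 0x3A, slot 7 ⇒ 0x3B087 (P1/RW1/US1/PS1)
  ⇒ phys 0x3BB1B (huge @L0)  [1 reads]
#1 VA=0x681C3214636 (w,kernel):
  lvl0: tbl 0x3A, slot 13 ⇒ 0x3E007 (P1/RW1/US1/PS0)
  lvl1: tbl 0x3E, slot 7 ⇒ 0x40007 (P1/RW1/US1/PS0)
  lvl2: tbl 0x40, slot 25 ⇒ 0x44007 (P1/RW1/US1/PS0)
  lvl3: tbl 0x44, slot 20 ⇒ 0x47007 (P1/RW1/US1/PS0)
  ⇒ phys 0x47636  [4 reads]
#2 VA=0xE034381F0F0 (r,user):
  lvl0: tbl 0x3A, slot 28 ⇒ 0x48007 (P1/RW1/US1/PS0)
  lvl1: tbl 0x48, slot 13 ⇒ 0x49007 (P1/RW1/US1/PS0)
  lvl2: tbl 0x49, slot 28 ⇒ 0x4C007 (P1/RW1/US1/PS0)
  lvl3: tbl 0x4C, slot 31 ⇒ 0x1D006 (P0/RW1/US1/PS0)
  → PAGE_NOT_PRESENT  (4 entries read)

Access #2 fault: PAGE_NOT_PRESENT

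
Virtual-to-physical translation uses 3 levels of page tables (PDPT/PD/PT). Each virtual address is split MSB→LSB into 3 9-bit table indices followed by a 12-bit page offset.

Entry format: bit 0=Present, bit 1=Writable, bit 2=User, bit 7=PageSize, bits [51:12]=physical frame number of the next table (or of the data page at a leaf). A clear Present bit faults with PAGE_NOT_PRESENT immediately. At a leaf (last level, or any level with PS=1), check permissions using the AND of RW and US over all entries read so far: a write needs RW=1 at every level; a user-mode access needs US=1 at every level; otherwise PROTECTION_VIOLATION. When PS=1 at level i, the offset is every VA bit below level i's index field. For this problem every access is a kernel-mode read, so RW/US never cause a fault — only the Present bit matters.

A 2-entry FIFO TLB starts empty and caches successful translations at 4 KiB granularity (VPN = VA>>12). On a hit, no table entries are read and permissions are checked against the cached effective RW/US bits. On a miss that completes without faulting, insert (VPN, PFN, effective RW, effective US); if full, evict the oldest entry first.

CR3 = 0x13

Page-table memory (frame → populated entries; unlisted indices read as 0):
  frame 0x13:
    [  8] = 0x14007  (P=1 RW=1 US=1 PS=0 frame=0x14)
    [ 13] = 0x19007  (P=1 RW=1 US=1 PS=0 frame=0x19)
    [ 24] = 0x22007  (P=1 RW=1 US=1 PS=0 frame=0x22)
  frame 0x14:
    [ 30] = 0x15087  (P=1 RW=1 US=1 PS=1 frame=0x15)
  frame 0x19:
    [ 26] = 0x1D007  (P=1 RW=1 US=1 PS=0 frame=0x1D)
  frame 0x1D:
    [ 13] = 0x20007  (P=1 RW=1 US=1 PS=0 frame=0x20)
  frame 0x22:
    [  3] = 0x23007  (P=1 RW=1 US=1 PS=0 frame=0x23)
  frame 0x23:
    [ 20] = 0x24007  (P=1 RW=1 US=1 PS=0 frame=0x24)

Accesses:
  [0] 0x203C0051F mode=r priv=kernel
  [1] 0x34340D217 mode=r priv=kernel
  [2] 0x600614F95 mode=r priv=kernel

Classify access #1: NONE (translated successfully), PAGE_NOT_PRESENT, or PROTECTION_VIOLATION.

Trace:
#0 VA=0x203C0051F (r,kernel):
  [0] read 0x13 idx=8: raw=0x14007 flags P=1 W=1 U=1 S=0
  [1] read 0x14 idx=30: raw=0x15087 flags P=1 W=1 U=1 S=1
  ✓ 0x1551F (huge @L1)  — 2 lookups
#1 VA=0x34340D217 (r,kernel):
  [0] read 0x13 idx=13: raw=0x19007 flags P=1 W=1 U=1 S=0
  [1] read 0x19 idx=26: raw=0x1D007 flags P=1 W=1 U=1 S=0
  [2] read 0x1D idx=13: raw=0x20007 flags P=1 W=1 U=1 S=0
  ✓ 0x20217  — 3 lookups
#2 VA=0x600614F95 (r,kernel):
  [0] read 0x13 idx=24: raw=0x22007 flags P=1 W=1 U=1 S=0
  [1] read 0x22 idx=3: raw=0x23007 flags P=1 W=1 U=1 S=0
  [2] read 0x23 idx=20: raw=0x24007 flags P=1 W=1 U=1 S=0
  ✓ 0x24F95  — 3 lookups

Access #1 fault: NONE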